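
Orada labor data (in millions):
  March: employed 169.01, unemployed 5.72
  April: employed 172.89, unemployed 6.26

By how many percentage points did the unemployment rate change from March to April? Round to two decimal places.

The unemployment rate changed by +0.22 percentage points.

March: labor force = 169.01 + 5.72 = 174.73; u = 5.72/174.73 = 3.27%.
April: labor force = 172.89 + 6.26 = 179.15; u = 6.26/179.15 = 3.49%.
Change = 3.49% − 3.27% = +0.22 pp.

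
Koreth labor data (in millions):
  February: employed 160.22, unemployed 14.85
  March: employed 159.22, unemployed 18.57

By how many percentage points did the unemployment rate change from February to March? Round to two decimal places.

February: labor force = 160.22 + 14.85 = 175.07; u = 14.85/175.07 = 8.48%.
March: labor force = 159.22 + 18.57 = 177.79; u = 18.57/177.79 = 10.44%.
Change = 10.44% − 8.48% = +1.96 pp.

The unemployment rate changed by +1.96 percentage points.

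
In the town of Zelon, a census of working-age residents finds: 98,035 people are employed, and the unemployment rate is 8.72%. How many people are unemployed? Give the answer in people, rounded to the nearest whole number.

Let U be the number unemployed. The labor force is E + U, and U/(E+U) = 0.0872.
So U = 0.0872 × 98,035 / (1 − 0.0872) = 8548.65 / 0.9128 ≈ 9,365.

About 9,365 are unemployed.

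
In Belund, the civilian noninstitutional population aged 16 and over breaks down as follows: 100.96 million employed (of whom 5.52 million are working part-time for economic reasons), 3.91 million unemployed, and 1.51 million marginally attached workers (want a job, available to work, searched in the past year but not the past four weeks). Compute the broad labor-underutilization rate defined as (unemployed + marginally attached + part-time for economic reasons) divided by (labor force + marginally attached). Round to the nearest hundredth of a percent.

Broad underutilization rate ≈ 10.28%.

Labor force = 100.96 + 3.91 = 104.87 million.
Numerator = 3.91 + 1.51 + 5.52 = 10.94 million.
Denominator = 104.87 + 1.51 = 106.38 million.
Broad rate = 10.94 / 106.38 = 10.28%.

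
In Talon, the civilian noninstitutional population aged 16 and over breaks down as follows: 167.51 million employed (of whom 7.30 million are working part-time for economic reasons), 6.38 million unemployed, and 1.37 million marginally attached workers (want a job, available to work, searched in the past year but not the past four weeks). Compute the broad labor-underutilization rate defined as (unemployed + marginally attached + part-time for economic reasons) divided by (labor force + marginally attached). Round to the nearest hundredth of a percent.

Labor force = 167.51 + 6.38 = 173.89 million.
Numerator = 6.38 + 1.37 + 7.30 = 15.05 million.
Denominator = 173.89 + 1.37 = 175.26 million.
Broad rate = 15.05 / 175.26 = 8.59%.

Broad underutilization rate ≈ 8.59%.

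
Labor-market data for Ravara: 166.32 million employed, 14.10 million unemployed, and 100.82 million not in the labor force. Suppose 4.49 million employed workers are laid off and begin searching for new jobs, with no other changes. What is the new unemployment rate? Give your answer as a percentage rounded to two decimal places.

Initially, labor force = 166.32 + 14.10 = 180.42 million, so u = 14.10/180.42 = 7.82%.
After the change, employed falls and unemployed rises by 4.49; labor force unchanged → E = 161.83, U = 18.59, labor force = 180.42 million.
New unemployment rate = 18.59 / 180.42 = 10.30%.

New unemployment rate ≈ 10.30%.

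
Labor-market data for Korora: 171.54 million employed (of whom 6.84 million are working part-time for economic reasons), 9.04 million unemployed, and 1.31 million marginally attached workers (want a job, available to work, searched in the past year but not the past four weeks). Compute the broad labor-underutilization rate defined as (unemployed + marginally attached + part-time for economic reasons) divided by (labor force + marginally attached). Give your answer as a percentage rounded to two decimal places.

Labor force = 171.54 + 9.04 = 180.58 million.
Numerator = 9.04 + 1.31 + 6.84 = 17.19 million.
Denominator = 180.58 + 1.31 = 181.89 million.
Broad rate = 17.19 / 181.89 = 9.45%.

Broad underutilization rate ≈ 9.45%.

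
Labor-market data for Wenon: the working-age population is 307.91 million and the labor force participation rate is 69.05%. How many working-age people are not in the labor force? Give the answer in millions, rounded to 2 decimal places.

About 95.30 million are not in the labor force.

Share not in the labor force = 1 − 0.6905 = 0.3095.
Not in labor force = 0.3095 × 307.91 ≈ 95.30 million.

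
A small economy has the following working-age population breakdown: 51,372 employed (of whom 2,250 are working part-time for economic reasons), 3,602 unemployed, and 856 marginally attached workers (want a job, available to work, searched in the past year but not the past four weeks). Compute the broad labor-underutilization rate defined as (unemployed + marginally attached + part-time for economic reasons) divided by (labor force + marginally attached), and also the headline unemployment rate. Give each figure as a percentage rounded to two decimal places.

Labor force = 51,372 + 3,602 = 54,974.
Numerator = 3,602 + 856 + 2,250 = 6,708.
Denominator = 54,974 + 856 = 55,830.
Broad rate = 6,708 / 55,830 = 12.02%.
Headline unemployment rate = 3,602 / 54,974 = 6.55%.

Broad underutilization rate ≈ 12.02%; headline unemployment rate ≈ 6.55%.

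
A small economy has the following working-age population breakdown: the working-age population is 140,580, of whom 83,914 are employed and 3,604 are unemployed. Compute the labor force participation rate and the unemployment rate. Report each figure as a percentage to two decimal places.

Labor force participation rate ≈ 62.25%; unemployment rate ≈ 4.12%.

Labor force = employed + unemployed = 83,914 + 3,604 = 87,518.
Unemployment rate = 3,604 / 87,518 = 4.12%.
Labor force participation rate = 87,518 / 140,580 = 62.25%.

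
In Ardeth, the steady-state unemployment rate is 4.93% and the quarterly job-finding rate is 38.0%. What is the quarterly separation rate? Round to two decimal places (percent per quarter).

Separation rate ≈ 1.97% per quarter.

From u* = s/(s+f): s = u·f/(1−u).
s = 0.0493 × 38.0 / (1 − 0.0493) = 1.8734 / 0.9507 ≈ 1.97% per quarter.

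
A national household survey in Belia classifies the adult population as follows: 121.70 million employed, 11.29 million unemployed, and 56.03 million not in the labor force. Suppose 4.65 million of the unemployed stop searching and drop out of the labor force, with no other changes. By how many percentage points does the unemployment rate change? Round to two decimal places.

The unemployment rate changes by −3.32 percentage points.

Initially, labor force = 121.70 + 11.29 = 132.99 million, so u = 11.29/132.99 = 8.49%.
After the change, unemployed and labor force both fall by 4.65 → E = 121.70, U = 6.64, labor force = 128.34 million.
New unemployment rate = 6.64 / 128.34 = 5.17%.
Change = 5.17% − 8.49% = −3.32 percentage points.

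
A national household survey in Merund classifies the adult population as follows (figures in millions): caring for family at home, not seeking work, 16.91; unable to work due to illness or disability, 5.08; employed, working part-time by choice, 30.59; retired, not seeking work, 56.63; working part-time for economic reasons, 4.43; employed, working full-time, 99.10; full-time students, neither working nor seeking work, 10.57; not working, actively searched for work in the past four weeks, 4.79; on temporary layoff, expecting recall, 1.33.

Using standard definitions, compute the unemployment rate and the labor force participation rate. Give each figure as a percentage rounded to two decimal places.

Unemployment rate ≈ 4.36%; labor force participation rate ≈ 61.13%.

Employed = 30.59 + 4.43 + 99.10 = 134.12 million (anyone who worked, including part-time for economic reasons, counts as employed).
Unemployed = 4.79 + 1.33 = 6.12 million (jobless and actively searching, or on temporary layoff).
Labor force = 134.12 + 6.12 = 140.24 million.
Not in labor force = 16.91 + 5.08 + 56.63 + 10.57 = 89.19 million (those not working and not actively searching are outside the labor force).
Civilian working-age population = 140.24 + 89.19 = 229.43 million.
Unemployment rate = 6.12 / 140.24 = 4.36%.
Labor force participation rate = 140.24 / 229.43 = 61.13%.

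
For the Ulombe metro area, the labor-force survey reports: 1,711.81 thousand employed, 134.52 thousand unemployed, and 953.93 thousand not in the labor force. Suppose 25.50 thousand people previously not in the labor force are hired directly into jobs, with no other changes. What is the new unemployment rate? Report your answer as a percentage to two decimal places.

New unemployment rate ≈ 7.19%.

Initially, labor force = 1,711.81 + 134.52 = 1,846.33 thousand, so u = 134.52/1,846.33 = 7.29%.
After the change, employed and labor force both rise by 25.50; unemployed unchanged → E = 1,737.31, U = 134.52, labor force = 1,871.83 thousand.
New unemployment rate = 134.52 / 1,871.83 = 7.19%.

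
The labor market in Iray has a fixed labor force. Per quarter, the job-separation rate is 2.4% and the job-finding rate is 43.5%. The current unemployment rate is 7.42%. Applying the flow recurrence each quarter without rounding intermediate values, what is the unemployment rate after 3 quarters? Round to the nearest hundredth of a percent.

With a fixed labor force, u_{t+1} = u_t + s·(1−u_t) − f·u_t = u_t·(1−s−f) + s.
Here 1−s−f = 0.541 and s = 0.024.
u_1 = 0.074200 × 0.541 + 0.024 = 0.064142.
u_2 = 0.064142 × 0.541 + 0.024 = 0.058701.
u_3 = 0.058701 × 0.541 + 0.024 = 0.055757.

Unemployment rate after three quarters ≈ 5.58%.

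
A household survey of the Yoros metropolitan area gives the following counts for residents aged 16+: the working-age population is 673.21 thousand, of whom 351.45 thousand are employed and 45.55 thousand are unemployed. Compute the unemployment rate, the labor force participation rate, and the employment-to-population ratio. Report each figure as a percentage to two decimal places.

Labor force = employed + unemployed = 351.45 + 45.55 = 397.00 thousand.
Unemployment rate = 45.55 / 397.00 = 11.47%.
Labor force participation rate = 397.00 / 673.21 = 58.97%.
Employment-population ratio = 351.45 / 673.21 = 52.21%.

Unemployment rate ≈ 11.47%; labor force participation rate ≈ 58.97%; employment-population ratio ≈ 52.21%.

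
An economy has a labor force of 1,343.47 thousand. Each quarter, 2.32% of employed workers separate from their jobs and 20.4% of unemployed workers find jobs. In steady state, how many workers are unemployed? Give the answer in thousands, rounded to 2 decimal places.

About 137.19 thousand are unemployed in steady state.

Steady-state unemployment rate u* = s/(s+f) = 2.32/(2.32+20.4) = 0.102113.
Unemployed = u* × labor force = 0.102113 × 1,343.47 ≈ 137.19 thousand.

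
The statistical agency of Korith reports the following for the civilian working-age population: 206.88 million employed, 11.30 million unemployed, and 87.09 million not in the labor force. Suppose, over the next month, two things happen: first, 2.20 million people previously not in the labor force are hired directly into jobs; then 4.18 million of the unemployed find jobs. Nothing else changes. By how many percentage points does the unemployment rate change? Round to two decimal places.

Initially, labor force = 206.88 + 11.30 = 218.18 million, so u = 11.30/218.18 = 5.18%.
After the first change, employed and labor force both rise by 2.20; unemployed unchanged → E = 209.08, U = 11.30, labor force = 220.38 million.
After the second change, unemployed falls and employed rises by 4.18; labor force unchanged → E = 213.26, U = 7.12, labor force = 220.38 million.
New unemployment rate = 7.12 / 220.38 = 3.23%.
Change = 3.23% − 5.18% = −1.95 percentage points.

The unemployment rate changes by −1.95 percentage points.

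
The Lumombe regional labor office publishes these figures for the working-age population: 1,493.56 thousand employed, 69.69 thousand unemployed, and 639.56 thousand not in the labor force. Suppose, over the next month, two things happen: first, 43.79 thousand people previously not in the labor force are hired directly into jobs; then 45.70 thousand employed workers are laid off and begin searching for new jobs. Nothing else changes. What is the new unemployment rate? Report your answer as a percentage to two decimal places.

New unemployment rate ≈ 7.18%.

Initially, labor force = 1,493.56 + 69.69 = 1,563.25 thousand, so u = 69.69/1,563.25 = 4.46%.
After the first change, employed and labor force both rise by 43.79; unemployed unchanged → E = 1,537.35, U = 69.69, labor force = 1,607.04 thousand.
After the second change, employed falls and unemployed rises by 45.70; labor force unchanged → E = 1,491.65, U = 115.39, labor force = 1,607.04 thousand.
New unemployment rate = 115.39 / 1,607.04 = 7.18%.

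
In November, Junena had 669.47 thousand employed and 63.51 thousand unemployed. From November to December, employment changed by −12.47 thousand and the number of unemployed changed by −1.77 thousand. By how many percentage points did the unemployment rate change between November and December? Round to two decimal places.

November: labor force = 669.47 + 63.51 = 732.98; u = 63.51/732.98 = 8.66%.
December: labor force = 657.00 + 61.74 = 718.74; u = 61.74/718.74 = 8.59%.
Change = 8.59% − 8.66% = −0.07 pp.

The unemployment rate changed by −0.07 percentage points.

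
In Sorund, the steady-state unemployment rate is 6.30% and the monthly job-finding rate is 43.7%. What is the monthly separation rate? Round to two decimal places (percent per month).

Separation rate ≈ 2.94% per month.

From u* = s/(s+f): s = u·f/(1−u).
s = 0.0630 × 43.7 / (1 − 0.0630) = 2.7531 / 0.9370 ≈ 2.94% per month.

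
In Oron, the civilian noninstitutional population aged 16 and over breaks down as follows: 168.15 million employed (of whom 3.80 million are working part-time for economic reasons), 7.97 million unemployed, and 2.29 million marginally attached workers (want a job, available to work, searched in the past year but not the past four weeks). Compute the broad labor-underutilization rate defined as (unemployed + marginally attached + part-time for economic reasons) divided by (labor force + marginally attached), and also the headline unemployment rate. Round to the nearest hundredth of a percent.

Labor force = 168.15 + 7.97 = 176.12 million.
Numerator = 7.97 + 2.29 + 3.80 = 14.06 million.
Denominator = 176.12 + 2.29 = 178.41 million.
Broad rate = 14.06 / 178.41 = 7.88%.
Headline unemployment rate = 7.97 / 176.12 = 4.53%.

Broad underutilization rate ≈ 7.88%; headline unemployment rate ≈ 4.53%.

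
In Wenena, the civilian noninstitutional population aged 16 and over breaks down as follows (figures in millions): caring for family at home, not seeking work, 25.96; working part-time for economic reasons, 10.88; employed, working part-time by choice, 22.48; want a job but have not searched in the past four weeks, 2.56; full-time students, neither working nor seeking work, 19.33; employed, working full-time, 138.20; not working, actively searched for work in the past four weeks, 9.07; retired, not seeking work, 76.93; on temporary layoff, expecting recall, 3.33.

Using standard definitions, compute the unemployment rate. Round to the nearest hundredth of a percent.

Unemployment rate ≈ 6.74%.

Employed = 10.88 + 22.48 + 138.20 = 171.56 million (anyone who worked, including part-time for economic reasons, counts as employed).
Unemployed = 9.07 + 3.33 = 12.40 million (jobless and actively searching, or on temporary layoff).
Labor force = 171.56 + 12.40 = 183.96 million.
Unemployment rate = 12.40 / 183.96 = 6.74%.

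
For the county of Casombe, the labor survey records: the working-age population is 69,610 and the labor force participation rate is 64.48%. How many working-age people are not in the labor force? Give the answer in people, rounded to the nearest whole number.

About 24,725 are not in the labor force.

Share not in the labor force = 1 − 0.6448 = 0.3552.
Not in labor force = 0.3552 × 69,610 ≈ 24,725.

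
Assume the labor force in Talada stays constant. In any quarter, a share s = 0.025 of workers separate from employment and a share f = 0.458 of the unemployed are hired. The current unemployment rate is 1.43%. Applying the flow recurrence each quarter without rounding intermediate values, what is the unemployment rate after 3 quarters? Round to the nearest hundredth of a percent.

With a fixed labor force, u_{t+1} = u_t + s·(1−u_t) − f·u_t = u_t·(1−s−f) + s.
Here 1−s−f = 0.517 and s = 0.025.
u_1 = 0.014300 × 0.517 + 0.025 = 0.032393.
u_2 = 0.032393 × 0.517 + 0.025 = 0.041747.
u_3 = 0.041747 × 0.517 + 0.025 = 0.046583.

Unemployment rate after three quarters ≈ 4.66%.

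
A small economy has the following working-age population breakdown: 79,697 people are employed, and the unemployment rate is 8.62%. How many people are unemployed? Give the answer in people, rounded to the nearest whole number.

About 7,518 are unemployed.

Let U be the number unemployed. The labor force is E + U, and U/(E+U) = 0.0862.
So U = 0.0862 × 79,697 / (1 − 0.0862) = 6869.88 / 0.9138 ≈ 7,518.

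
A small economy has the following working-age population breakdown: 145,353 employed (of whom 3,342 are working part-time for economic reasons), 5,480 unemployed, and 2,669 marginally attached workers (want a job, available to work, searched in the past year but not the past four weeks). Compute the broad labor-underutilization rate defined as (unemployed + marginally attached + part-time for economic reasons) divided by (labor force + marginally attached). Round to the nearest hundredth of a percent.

Labor force = 145,353 + 5,480 = 150,833.
Numerator = 5,480 + 2,669 + 3,342 = 11,491.
Denominator = 150,833 + 2,669 = 153,502.
Broad rate = 11,491 / 153,502 = 7.49%.

Broad underutilization rate ≈ 7.49%.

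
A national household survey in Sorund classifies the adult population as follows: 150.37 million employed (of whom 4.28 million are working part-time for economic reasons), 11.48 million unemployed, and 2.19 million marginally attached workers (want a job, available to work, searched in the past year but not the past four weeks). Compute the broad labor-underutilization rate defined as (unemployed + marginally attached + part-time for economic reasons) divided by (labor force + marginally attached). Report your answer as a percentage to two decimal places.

Broad underutilization rate ≈ 10.94%.

Labor force = 150.37 + 11.48 = 161.85 million.
Numerator = 11.48 + 2.19 + 4.28 = 17.95 million.
Denominator = 161.85 + 2.19 = 164.04 million.
Broad rate = 17.95 / 164.04 = 10.94%.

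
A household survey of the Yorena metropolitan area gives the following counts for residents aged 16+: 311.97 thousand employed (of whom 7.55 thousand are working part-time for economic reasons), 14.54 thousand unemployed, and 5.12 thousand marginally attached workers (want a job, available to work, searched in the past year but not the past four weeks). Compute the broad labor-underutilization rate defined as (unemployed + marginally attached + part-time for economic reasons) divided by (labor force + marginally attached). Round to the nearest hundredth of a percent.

Labor force = 311.97 + 14.54 = 326.51 thousand.
Numerator = 14.54 + 5.12 + 7.55 = 27.21 thousand.
Denominator = 326.51 + 5.12 = 331.63 thousand.
Broad rate = 27.21 / 331.63 = 8.20%.

Broad underutilization rate ≈ 8.20%.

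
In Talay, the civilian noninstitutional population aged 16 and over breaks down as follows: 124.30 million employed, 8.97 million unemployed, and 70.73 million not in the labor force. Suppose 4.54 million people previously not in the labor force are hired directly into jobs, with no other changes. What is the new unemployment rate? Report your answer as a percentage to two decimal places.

New unemployment rate ≈ 6.51%.

Initially, labor force = 124.30 + 8.97 = 133.27 million, so u = 8.97/133.27 = 6.73%.
After the change, employed and labor force both rise by 4.54; unemployed unchanged → E = 128.84, U = 8.97, labor force = 137.81 million.
New unemployment rate = 8.97 / 137.81 = 6.51%.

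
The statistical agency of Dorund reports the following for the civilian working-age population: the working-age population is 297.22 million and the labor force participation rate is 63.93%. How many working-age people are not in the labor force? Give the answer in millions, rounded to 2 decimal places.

Share not in the labor force = 1 − 0.6393 = 0.3607.
Not in labor force = 0.3607 × 297.22 ≈ 107.21 million.

About 107.21 million are not in the labor force.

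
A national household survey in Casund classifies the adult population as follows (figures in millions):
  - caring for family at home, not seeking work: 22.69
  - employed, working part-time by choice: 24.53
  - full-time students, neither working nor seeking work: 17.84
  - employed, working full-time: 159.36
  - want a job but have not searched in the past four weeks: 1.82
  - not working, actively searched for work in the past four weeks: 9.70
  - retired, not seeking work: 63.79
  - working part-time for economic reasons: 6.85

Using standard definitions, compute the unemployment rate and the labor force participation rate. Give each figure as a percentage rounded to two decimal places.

Employed = 24.53 + 159.36 + 6.85 = 190.74 million (anyone who worked, including part-time for economic reasons, counts as employed).
Unemployed = 9.70 million.
Labor force = 190.74 + 9.70 = 200.44 million.
Not in labor force = 22.69 + 17.84 + 1.82 + 63.79 = 106.14 million (those not working and not actively searching are outside the labor force — including those who want a job but have given up searching).
Civilian working-age population = 200.44 + 106.14 = 306.58 million.
Unemployment rate = 9.70 / 200.44 = 4.84%.
Labor force participation rate = 200.44 / 306.58 = 65.38%.

Unemployment rate ≈ 4.84%; labor force participation rate ≈ 65.38%.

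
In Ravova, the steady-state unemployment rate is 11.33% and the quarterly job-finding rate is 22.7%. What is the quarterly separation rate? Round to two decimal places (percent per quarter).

Separation rate ≈ 2.90% per quarter.

From u* = s/(s+f): s = u·f/(1−u).
s = 0.1133 × 22.7 / (1 − 0.1133) = 2.5719 / 0.8867 ≈ 2.90% per quarter.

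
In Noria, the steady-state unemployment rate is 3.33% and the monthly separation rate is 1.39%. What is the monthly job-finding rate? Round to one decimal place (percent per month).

From u* = s/(s+f): f = s·(1−u)/u.
f = 1.39 × (1 − 0.0333) / 0.0333 = 1.3437 / 0.0333 ≈ 40.4% per month.

Job-finding rate ≈ 40.4% per month.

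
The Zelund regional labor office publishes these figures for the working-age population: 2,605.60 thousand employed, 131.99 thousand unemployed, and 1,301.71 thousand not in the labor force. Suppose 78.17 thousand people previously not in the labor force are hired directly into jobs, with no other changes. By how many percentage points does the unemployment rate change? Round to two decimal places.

The unemployment rate changes by −0.13 percentage points.

Initially, labor force = 2,605.60 + 131.99 = 2,737.59 thousand, so u = 131.99/2,737.59 = 4.82%.
After the change, employed and labor force both rise by 78.17; unemployed unchanged → E = 2,683.77, U = 131.99, labor force = 2,815.76 thousand.
New unemployment rate = 131.99 / 2,815.76 = 4.69%.
Change = 4.69% − 4.82% = −0.13 percentage points.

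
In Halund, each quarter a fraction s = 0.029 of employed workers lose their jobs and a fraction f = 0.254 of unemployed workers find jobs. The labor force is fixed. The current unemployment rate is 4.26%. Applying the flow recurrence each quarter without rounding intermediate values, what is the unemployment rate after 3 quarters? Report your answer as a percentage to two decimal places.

Unemployment rate after three quarters ≈ 8.04%.

With a fixed labor force, u_{t+1} = u_t + s·(1−u_t) − f·u_t = u_t·(1−s−f) + s.
Here 1−s−f = 0.717 and s = 0.029.
u_1 = 0.042600 × 0.717 + 0.029 = 0.059544.
u_2 = 0.059544 × 0.717 + 0.029 = 0.071693.
u_3 = 0.071693 × 0.717 + 0.029 = 0.080404.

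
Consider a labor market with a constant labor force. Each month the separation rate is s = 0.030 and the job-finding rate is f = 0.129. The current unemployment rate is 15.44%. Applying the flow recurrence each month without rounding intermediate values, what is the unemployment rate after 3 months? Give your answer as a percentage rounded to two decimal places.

Unemployment rate after three months ≈ 16.83%.

With a fixed labor force, u_{t+1} = u_t + s·(1−u_t) − f·u_t = u_t·(1−s−f) + s.
Here 1−s−f = 0.841 and s = 0.030.
u_1 = 0.154400 × 0.841 + 0.030 = 0.159850.
u_2 = 0.159850 × 0.841 + 0.030 = 0.164434.
u_3 = 0.164434 × 0.841 + 0.030 = 0.168289.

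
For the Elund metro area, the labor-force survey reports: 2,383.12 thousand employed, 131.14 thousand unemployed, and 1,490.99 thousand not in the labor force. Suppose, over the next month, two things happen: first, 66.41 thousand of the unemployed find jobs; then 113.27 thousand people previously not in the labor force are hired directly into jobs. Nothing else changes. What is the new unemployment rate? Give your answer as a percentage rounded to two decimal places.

New unemployment rate ≈ 2.46%.

Initially, labor force = 2,383.12 + 131.14 = 2,514.26 thousand, so u = 131.14/2,514.26 = 5.22%.
After the first change, unemployed falls and employed rises by 66.41; labor force unchanged → E = 2,449.53, U = 64.73, labor force = 2,514.26 thousand.
After the second change, employed and labor force both rise by 113.27; unemployed unchanged → E = 2,562.80, U = 64.73, labor force = 2,627.53 thousand.
New unemployment rate = 64.73 / 2,627.53 = 2.46%.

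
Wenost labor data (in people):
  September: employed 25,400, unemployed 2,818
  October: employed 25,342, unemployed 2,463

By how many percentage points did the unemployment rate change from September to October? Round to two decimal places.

The unemployment rate changed by −1.13 percentage points.

September: labor force = 25,400 + 2,818 = 28,218; u = 2,818/28,218 = 9.99%.
October: labor force = 25,342 + 2,463 = 27,805; u = 2,463/27,805 = 8.86%.
Change = 8.86% − 9.99% = −1.13 pp.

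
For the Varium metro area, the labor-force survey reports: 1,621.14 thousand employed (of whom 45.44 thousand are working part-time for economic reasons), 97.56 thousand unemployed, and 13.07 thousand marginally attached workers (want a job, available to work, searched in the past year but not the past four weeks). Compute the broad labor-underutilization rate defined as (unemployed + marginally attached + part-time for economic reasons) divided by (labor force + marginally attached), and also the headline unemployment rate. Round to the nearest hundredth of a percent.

Broad underutilization rate ≈ 9.01%; headline unemployment rate ≈ 5.68%.

Labor force = 1,621.14 + 97.56 = 1,718.70 thousand.
Numerator = 97.56 + 13.07 + 45.44 = 156.07 thousand.
Denominator = 1,718.70 + 13.07 = 1,731.77 thousand.
Broad rate = 156.07 / 1,731.77 = 9.01%.
Headline unemployment rate = 97.56 / 1,718.70 = 5.68%.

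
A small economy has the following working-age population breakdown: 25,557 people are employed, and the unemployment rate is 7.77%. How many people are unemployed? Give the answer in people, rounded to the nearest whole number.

Let U be the number unemployed. The labor force is E + U, and U/(E+U) = 0.0777.
So U = 0.0777 × 25,557 / (1 − 0.0777) = 1985.78 / 0.9223 ≈ 2,153.

About 2,153 are unemployed.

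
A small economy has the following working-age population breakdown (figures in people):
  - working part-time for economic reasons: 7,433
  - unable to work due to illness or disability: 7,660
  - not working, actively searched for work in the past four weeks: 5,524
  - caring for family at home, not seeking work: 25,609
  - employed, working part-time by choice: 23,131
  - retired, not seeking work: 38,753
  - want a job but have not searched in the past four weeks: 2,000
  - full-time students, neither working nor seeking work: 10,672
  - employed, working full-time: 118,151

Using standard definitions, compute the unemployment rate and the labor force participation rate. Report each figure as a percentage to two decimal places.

Unemployment rate ≈ 3.58%; labor force participation rate ≈ 64.55%.

Employed = 7,433 + 23,131 + 118,151 = 148,715 (anyone who worked, including part-time for economic reasons, counts as employed).
Unemployed = 5,524.
Labor force = 148,715 + 5,524 = 154,239.
Not in labor force = 7,660 + 25,609 + 38,753 + 2,000 + 10,672 = 84,694 (those not working and not actively searching are outside the labor force — including those who want a job but have given up searching).
Civilian working-age population = 154,239 + 84,694 = 238,933.
Unemployment rate = 5,524 / 154,239 = 3.58%.
Labor force participation rate = 154,239 / 238,933 = 64.55%.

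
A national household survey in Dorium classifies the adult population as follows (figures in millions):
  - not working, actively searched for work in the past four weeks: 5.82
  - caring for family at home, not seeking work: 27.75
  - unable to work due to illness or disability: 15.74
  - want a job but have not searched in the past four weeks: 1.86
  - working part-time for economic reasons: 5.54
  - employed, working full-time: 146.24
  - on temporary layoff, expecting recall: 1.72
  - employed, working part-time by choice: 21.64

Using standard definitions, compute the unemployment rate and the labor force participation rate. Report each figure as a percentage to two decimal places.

Employed = 5.54 + 146.24 + 21.64 = 173.42 million (anyone who worked, including part-time for economic reasons, counts as employed).
Unemployed = 5.82 + 1.72 = 7.54 million (jobless and actively searching, or on temporary layoff).
Labor force = 173.42 + 7.54 = 180.96 million.
Not in labor force = 27.75 + 15.74 + 1.86 = 45.35 million (those not working and not actively searching are outside the labor force — including those who want a job but have given up searching).
Civilian working-age population = 180.96 + 45.35 = 226.31 million.
Unemployment rate = 7.54 / 180.96 = 4.17%.
Labor force participation rate = 180.96 / 226.31 = 79.96%.

Unemployment rate ≈ 4.17%; labor force participation rate ≈ 79.96%.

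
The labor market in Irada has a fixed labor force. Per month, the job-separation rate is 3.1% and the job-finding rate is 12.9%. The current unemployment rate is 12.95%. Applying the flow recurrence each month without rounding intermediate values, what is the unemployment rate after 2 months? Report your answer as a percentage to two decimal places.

Unemployment rate after two months ≈ 14.84%.

With a fixed labor force, u_{t+1} = u_t + s·(1−u_t) − f·u_t = u_t·(1−s−f) + s.
Here 1−s−f = 0.840 and s = 0.031.
u_1 = 0.129500 × 0.840 + 0.031 = 0.139780.
u_2 = 0.139780 × 0.840 + 0.031 = 0.148415.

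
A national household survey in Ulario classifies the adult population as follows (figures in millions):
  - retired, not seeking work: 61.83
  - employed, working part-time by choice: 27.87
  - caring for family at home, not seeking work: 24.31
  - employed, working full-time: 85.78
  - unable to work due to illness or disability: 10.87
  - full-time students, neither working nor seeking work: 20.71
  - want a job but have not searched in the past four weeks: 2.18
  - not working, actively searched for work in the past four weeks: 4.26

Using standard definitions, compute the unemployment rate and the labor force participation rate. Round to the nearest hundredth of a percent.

Employed = 27.87 + 85.78 = 113.65 million.
Unemployed = 4.26 million.
Labor force = 113.65 + 4.26 = 117.91 million.
Not in labor force = 61.83 + 24.31 + 10.87 + 20.71 + 2.18 = 119.90 million (those not working and not actively searching are outside the labor force — including those who want a job but have given up searching).
Civilian working-age population = 117.91 + 119.90 = 237.81 million.
Unemployment rate = 4.26 / 117.91 = 3.61%.
Labor force participation rate = 117.91 / 237.81 = 49.58%.

Unemployment rate ≈ 3.61%; labor force participation rate ≈ 49.58%.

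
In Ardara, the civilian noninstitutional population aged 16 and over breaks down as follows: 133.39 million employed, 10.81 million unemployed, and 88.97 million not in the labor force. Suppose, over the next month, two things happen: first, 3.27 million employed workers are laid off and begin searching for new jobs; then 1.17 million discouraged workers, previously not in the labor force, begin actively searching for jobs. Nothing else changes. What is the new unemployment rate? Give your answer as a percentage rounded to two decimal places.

Initially, labor force = 133.39 + 10.81 = 144.20 million, so u = 10.81/144.20 = 7.50%.
After the first change, employed falls and unemployed rises by 3.27; labor force unchanged → E = 130.12, U = 14.08, labor force = 144.20 million.
After the second change, unemployed and labor force both rise by 1.17 → E = 130.12, U = 15.25, labor force = 145.37 million.
New unemployment rate = 15.25 / 145.37 = 10.49%.

New unemployment rate ≈ 10.49%.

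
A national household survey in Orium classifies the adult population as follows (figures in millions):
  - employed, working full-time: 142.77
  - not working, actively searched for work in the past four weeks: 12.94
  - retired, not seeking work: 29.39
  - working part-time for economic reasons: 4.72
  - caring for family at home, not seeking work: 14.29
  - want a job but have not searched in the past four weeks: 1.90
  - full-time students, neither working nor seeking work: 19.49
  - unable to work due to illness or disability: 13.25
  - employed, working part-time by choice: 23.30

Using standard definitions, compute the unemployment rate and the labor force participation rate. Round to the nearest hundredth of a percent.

Unemployment rate ≈ 7.04%; labor force participation rate ≈ 70.11%.

Employed = 142.77 + 4.72 + 23.30 = 170.79 million (anyone who worked, including part-time for economic reasons, counts as employed).
Unemployed = 12.94 million.
Labor force = 170.79 + 12.94 = 183.73 million.
Not in labor force = 29.39 + 14.29 + 1.90 + 19.49 + 13.25 = 78.32 million (those not working and not actively searching are outside the labor force — including those who want a job but have given up searching).
Civilian working-age population = 183.73 + 78.32 = 262.05 million.
Unemployment rate = 12.94 / 183.73 = 7.04%.
Labor force participation rate = 183.73 / 262.05 = 70.11%.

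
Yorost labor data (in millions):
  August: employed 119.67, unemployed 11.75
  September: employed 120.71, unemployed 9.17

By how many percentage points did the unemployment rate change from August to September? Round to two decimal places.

The unemployment rate changed by −1.88 percentage points.

August: labor force = 119.67 + 11.75 = 131.42; u = 11.75/131.42 = 8.94%.
September: labor force = 120.71 + 9.17 = 129.88; u = 9.17/129.88 = 7.06%.
Change = 7.06% − 8.94% = −1.88 pp.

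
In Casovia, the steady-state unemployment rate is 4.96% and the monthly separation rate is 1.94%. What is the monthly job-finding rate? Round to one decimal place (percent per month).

Job-finding rate ≈ 37.2% per month.

From u* = s/(s+f): f = s·(1−u)/u.
f = 1.94 × (1 − 0.0496) / 0.0496 = 1.8438 / 0.0496 ≈ 37.2% per month.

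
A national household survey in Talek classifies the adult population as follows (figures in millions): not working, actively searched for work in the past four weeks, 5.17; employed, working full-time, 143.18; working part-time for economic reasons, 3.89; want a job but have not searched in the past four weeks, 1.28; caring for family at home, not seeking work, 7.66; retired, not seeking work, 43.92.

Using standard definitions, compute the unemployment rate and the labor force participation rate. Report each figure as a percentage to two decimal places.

Unemployment rate ≈ 3.40%; labor force participation rate ≈ 74.23%.

Employed = 143.18 + 3.89 = 147.07 million (anyone who worked, including part-time for economic reasons, counts as employed).
Unemployed = 5.17 million.
Labor force = 147.07 + 5.17 = 152.24 million.
Not in labor force = 1.28 + 7.66 + 43.92 = 52.86 million (those not working and not actively searching are outside the labor force — including those who want a job but have given up searching).
Civilian working-age population = 152.24 + 52.86 = 205.10 million.
Unemployment rate = 5.17 / 152.24 = 3.40%.
Labor force participation rate = 152.24 / 205.10 = 74.23%.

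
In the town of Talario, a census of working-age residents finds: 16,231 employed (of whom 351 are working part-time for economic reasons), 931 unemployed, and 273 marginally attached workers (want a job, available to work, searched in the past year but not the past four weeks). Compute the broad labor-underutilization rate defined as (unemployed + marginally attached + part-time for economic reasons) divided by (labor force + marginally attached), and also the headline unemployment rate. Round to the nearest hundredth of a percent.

Labor force = 16,231 + 931 = 17,162.
Numerator = 931 + 273 + 351 = 1,555.
Denominator = 17,162 + 273 = 17,435.
Broad rate = 1,555 / 17,435 = 8.92%.
Headline unemployment rate = 931 / 17,162 = 5.42%.

Broad underutilization rate ≈ 8.92%; headline unemployment rate ≈ 5.42%.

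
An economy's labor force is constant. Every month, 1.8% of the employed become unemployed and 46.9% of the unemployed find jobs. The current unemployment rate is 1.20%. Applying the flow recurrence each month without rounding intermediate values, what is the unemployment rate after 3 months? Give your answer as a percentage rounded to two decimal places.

Unemployment rate after three months ≈ 3.36%.

With a fixed labor force, u_{t+1} = u_t + s·(1−u_t) − f·u_t = u_t·(1−s−f) + s.
Here 1−s−f = 0.513 and s = 0.018.
u_1 = 0.012000 × 0.513 + 0.018 = 0.024156.
u_2 = 0.024156 × 0.513 + 0.018 = 0.030392.
u_3 = 0.030392 × 0.513 + 0.018 = 0.033591.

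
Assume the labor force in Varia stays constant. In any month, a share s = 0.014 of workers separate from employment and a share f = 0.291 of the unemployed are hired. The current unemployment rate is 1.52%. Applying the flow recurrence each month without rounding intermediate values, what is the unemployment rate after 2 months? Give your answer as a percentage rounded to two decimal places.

With a fixed labor force, u_{t+1} = u_t + s·(1−u_t) − f·u_t = u_t·(1−s−f) + s.
Here 1−s−f = 0.695 and s = 0.014.
u_1 = 0.015200 × 0.695 + 0.014 = 0.024564.
u_2 = 0.024564 × 0.695 + 0.014 = 0.031072.

Unemployment rate after two months ≈ 3.11%.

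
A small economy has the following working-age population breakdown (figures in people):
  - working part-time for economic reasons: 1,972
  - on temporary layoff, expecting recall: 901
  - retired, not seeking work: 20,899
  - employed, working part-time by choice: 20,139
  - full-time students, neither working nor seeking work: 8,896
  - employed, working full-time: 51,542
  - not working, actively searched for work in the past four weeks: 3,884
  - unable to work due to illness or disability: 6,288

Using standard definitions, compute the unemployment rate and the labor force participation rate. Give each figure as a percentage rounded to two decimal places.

Employed = 1,972 + 20,139 + 51,542 = 73,653 (anyone who worked, including part-time for economic reasons, counts as employed).
Unemployed = 901 + 3,884 = 4,785 (jobless and actively searching, or on temporary layoff).
Labor force = 73,653 + 4,785 = 78,438.
Not in labor force = 20,899 + 8,896 + 6,288 = 36,083 (those not working and not actively searching are outside the labor force).
Civilian working-age population = 78,438 + 36,083 = 114,521.
Unemployment rate = 4,785 / 78,438 = 6.10%.
Labor force participation rate = 78,438 / 114,521 = 68.49%.

Unemployment rate ≈ 6.10%; labor force participation rate ≈ 68.49%.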